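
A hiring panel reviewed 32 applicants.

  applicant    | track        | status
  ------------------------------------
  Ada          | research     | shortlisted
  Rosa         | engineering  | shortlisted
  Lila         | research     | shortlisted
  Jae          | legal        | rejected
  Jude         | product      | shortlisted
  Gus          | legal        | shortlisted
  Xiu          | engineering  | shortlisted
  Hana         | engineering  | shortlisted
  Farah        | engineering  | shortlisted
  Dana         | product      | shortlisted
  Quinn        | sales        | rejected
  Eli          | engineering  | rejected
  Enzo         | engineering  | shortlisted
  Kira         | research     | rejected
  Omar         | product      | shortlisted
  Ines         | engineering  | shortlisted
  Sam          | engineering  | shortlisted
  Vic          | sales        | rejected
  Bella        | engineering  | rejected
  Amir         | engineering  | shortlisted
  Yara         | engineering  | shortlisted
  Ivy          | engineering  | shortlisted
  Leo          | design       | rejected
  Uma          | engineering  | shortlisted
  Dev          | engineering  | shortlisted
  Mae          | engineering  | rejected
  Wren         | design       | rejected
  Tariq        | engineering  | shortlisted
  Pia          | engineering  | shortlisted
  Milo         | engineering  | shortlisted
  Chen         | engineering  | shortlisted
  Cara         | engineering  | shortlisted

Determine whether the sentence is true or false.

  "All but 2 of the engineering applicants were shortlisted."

Truth condition: |A ∖ B| = 2.
|A| = 20, |A ∩ B| = 17, |A ∖ B| = 3.
|A ∖ B| = 3, so the statement is false.

False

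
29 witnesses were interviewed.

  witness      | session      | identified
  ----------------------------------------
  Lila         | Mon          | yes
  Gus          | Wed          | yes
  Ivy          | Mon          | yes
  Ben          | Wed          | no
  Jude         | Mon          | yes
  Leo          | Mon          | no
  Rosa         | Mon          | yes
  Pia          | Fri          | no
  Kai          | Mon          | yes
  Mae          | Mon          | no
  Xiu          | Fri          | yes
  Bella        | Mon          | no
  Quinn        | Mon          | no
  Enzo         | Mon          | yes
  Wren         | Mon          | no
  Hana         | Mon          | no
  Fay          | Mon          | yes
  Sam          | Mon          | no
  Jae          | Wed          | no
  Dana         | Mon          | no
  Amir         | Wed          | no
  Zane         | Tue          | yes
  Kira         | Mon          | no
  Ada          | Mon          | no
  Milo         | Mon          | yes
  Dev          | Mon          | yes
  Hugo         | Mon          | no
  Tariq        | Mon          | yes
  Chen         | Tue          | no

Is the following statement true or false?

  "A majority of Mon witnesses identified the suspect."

False

The determiner here denotes the relation: |A ∩ B| > |A ∖ B|.
|A| = 21, |A ∩ B| = 10, |A ∖ B| = 11.
10 < 11, so the statement is false.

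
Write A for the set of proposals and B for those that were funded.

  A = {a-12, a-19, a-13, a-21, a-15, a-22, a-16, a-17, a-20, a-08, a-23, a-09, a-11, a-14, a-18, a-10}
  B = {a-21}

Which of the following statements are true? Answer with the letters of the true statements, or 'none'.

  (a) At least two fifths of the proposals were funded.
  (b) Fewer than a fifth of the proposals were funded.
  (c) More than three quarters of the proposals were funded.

(b)

|A| = 16, |A ∩ B| = 1, |A ∖ B| = 15.
(a) |A ∩ B| / |A| ≥ 2/5: fails.
(b) |A ∩ B| / |A| < 1/5: holds.
(c) |A ∩ B| / |A| > 3/4: fails.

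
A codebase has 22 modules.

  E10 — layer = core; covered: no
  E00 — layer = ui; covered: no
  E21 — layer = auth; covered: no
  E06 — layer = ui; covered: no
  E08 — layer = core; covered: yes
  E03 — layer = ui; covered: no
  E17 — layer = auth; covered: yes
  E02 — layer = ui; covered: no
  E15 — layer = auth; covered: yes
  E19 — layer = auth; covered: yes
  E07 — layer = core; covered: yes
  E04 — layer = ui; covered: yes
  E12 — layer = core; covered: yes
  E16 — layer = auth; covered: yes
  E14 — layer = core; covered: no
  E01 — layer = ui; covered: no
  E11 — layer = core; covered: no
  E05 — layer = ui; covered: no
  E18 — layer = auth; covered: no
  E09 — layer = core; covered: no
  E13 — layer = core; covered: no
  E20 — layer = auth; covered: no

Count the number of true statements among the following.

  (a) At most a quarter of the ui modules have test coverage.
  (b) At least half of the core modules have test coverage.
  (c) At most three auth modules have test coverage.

1

(a) ui: |A| = 7, |A ∩ B| = 1; needs |A ∩ B| / |A| ≤ 1/4 — true.
(b) core: |A| = 8, |A ∩ B| = 3; needs |A ∩ B| ≥ |A ∖ B| — false.
(c) auth: |A| = 7, |A ∩ B| = 4; needs |A ∩ B| ≤ 3 — false.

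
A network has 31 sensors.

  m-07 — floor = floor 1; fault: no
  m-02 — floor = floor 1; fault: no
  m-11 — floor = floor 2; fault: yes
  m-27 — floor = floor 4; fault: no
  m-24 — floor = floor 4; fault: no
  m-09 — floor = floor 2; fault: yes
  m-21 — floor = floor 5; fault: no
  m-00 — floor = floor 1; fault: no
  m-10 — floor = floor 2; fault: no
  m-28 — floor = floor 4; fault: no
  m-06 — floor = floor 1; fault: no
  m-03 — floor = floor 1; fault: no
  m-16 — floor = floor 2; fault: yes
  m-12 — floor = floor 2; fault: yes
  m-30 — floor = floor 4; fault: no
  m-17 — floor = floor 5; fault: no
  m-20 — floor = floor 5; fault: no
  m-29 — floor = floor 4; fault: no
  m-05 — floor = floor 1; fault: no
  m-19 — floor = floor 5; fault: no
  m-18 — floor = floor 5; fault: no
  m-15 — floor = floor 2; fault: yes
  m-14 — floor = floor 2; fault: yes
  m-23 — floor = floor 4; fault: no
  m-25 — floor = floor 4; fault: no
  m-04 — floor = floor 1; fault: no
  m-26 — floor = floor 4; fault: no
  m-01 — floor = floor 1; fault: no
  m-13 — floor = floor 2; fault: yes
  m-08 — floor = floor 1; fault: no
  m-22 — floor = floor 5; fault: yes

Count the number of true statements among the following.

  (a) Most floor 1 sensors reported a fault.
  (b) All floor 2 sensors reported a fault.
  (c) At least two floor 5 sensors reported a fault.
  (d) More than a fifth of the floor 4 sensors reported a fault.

(a) floor 1: |A| = 9, |A ∩ B| = 0; needs |A ∩ B| > |A ∖ B| — false.
(b) floor 2: |A| = 8, |A ∩ B| = 7; needs A ⊆ B, i.e. every element of A is in B (|A ∖ B| = 0) — false.
(c) floor 5: |A| = 6, |A ∩ B| = 1; needs |A ∩ B| ≥ 2 — false.
(d) floor 4: |A| = 8, |A ∩ B| = 0; needs |A ∩ B| / |A| > 1/5 — false.

0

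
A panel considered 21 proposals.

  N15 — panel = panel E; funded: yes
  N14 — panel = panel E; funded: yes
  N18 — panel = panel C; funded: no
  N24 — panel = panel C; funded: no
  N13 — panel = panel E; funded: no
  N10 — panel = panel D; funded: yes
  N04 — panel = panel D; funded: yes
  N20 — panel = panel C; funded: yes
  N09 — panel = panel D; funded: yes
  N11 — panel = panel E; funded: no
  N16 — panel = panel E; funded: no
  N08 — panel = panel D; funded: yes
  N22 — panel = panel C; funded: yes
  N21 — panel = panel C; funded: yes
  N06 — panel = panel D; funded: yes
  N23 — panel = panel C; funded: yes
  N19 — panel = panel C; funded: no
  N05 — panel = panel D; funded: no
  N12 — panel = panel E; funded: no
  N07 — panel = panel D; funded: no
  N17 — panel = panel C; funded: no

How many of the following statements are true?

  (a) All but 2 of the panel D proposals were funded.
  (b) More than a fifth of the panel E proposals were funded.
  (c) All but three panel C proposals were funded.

2

(a) panel D: |A| = 7, |A ∩ B| = 5; needs |A ∖ B| = 2 — true.
(b) panel E: |A| = 6, |A ∩ B| = 2; needs |A ∩ B| / |A| > 1/5 — true.
(c) panel C: |A| = 8, |A ∩ B| = 4; needs |A ∖ B| = 3 — false.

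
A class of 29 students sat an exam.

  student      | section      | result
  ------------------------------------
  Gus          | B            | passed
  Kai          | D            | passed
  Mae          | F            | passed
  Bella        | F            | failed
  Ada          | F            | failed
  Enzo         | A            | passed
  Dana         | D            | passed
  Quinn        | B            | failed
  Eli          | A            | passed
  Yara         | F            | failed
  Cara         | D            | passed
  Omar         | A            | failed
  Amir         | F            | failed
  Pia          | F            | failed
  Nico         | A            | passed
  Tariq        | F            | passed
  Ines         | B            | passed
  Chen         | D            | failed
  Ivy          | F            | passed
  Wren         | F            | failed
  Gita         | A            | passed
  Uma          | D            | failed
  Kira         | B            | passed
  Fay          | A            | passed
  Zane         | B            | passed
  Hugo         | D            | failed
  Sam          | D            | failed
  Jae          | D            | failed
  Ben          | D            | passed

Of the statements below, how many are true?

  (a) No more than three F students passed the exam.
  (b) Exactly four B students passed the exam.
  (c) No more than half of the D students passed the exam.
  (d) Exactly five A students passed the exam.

(a) F: |A| = 9, |A ∩ B| = 3; needs |A ∩ B| ≤ 3 — true.
(b) B: |A| = 5, |A ∩ B| = 4; needs |A ∩ B| = 4 — true.
(c) D: |A| = 9, |A ∩ B| = 4; needs |A ∩ B| ≤ |A ∖ B| — true.
(d) A: |A| = 6, |A ∩ B| = 5; needs |A ∩ B| = 5 — true.

4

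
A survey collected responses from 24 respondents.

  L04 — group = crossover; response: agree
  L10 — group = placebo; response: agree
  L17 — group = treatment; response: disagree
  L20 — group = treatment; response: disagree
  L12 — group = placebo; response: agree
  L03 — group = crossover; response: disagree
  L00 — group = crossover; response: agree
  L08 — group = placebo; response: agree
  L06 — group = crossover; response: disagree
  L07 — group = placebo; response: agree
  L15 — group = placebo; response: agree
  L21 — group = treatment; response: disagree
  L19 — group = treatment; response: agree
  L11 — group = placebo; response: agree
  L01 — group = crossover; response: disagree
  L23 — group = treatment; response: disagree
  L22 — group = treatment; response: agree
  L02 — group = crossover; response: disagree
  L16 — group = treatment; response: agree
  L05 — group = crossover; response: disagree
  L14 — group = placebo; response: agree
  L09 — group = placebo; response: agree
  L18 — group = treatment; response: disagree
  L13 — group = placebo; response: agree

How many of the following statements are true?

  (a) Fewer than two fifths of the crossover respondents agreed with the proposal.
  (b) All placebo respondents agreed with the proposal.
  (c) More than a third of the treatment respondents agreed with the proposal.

3

(a) crossover: |A| = 7, |A ∩ B| = 2; needs |A ∩ B| / |A| < 2/5 — true.
(b) placebo: |A| = 9, |A ∩ B| = 9; needs A ⊆ B, i.e. every element of A is in B (|A ∖ B| = 0) — true.
(c) treatment: |A| = 8, |A ∩ B| = 3; needs |A ∩ B| / |A| > 1/3 — true.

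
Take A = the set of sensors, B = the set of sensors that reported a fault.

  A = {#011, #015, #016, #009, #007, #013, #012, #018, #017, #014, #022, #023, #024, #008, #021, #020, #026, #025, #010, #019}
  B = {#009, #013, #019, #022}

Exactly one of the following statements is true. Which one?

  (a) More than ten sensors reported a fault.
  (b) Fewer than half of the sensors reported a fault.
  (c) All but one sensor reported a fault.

|A| = 20, |A ∩ B| = 4, |A ∖ B| = 16.
(a) requires |A ∩ B| > 10: false.
(b) requires |A ∩ B| < |A ∖ B|: true.
(c) requires |A ∖ B| = 1: false.

(b)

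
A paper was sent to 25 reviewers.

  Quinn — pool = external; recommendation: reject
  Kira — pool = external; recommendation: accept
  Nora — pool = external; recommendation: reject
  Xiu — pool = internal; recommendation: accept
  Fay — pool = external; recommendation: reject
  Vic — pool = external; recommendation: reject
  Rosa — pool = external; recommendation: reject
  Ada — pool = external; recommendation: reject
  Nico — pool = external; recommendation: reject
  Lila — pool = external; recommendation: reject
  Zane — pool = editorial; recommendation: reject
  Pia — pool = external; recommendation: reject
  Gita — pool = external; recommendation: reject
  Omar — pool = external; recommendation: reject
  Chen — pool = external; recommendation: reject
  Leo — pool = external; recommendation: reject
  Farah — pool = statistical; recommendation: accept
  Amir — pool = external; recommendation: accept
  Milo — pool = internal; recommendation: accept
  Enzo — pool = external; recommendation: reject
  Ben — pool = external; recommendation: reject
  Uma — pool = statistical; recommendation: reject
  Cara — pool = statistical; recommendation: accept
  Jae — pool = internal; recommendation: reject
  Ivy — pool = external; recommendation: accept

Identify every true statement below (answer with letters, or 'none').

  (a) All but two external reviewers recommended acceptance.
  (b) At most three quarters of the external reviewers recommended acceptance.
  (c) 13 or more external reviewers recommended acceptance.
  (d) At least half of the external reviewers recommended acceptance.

(b)

|A| = 18, |A ∩ B| = 3, |A ∖ B| = 15.
(a) |A ∖ B| = 2: fails.
(b) |A ∩ B| / |A| ≤ 3/4: holds.
(c) |A ∩ B| ≥ 13: fails.
(d) |A ∩ B| ≥ |A ∖ B|: fails.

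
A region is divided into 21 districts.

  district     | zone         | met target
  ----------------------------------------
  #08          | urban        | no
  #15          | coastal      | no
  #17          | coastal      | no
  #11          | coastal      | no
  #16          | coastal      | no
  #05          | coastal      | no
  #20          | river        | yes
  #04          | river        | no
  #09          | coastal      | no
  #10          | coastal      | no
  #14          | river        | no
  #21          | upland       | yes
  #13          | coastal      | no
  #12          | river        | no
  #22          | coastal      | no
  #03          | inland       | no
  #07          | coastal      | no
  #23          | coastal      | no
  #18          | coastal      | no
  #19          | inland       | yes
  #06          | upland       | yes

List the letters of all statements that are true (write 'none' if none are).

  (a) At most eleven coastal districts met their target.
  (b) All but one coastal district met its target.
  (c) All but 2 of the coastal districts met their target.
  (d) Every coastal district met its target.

(a)

|A| = 12, |A ∩ B| = 0, |A ∖ B| = 12.
(a) |A ∩ B| ≤ 11: holds.
(b) |A ∖ B| = 1: fails.
(c) |A ∖ B| = 2: fails.
(d) A ⊆ B, i.e. every element of A is in B (|A ∖ B| = 0): fails.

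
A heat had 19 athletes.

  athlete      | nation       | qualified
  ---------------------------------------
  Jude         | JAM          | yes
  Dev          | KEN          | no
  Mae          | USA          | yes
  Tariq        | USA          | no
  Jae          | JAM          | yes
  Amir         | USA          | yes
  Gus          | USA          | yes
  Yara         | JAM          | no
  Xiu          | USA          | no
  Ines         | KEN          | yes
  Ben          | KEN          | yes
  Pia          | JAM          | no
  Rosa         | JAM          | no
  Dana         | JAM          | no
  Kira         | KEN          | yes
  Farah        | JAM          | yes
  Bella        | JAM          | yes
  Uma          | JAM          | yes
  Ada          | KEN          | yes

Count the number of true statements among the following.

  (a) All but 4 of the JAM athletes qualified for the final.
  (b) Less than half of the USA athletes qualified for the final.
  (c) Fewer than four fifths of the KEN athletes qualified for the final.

(a) JAM: |A| = 9, |A ∩ B| = 5; needs |A ∖ B| = 4 — true.
(b) USA: |A| = 5, |A ∩ B| = 3; needs |A ∩ B| < |A ∖ B| — false.
(c) KEN: |A| = 5, |A ∩ B| = 4; needs |A ∩ B| / |A| < 4/5 — false.

1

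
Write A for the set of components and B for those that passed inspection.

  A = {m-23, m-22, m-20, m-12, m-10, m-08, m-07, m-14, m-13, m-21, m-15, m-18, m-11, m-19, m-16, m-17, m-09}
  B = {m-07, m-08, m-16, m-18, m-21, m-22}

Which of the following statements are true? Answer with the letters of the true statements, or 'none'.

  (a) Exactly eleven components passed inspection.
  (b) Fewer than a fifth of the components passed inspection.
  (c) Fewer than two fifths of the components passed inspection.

|A| = 17, |A ∩ B| = 6, |A ∖ B| = 11.
(a) |A ∩ B| = 11: fails.
(b) |A ∩ B| / |A| < 1/5: fails.
(c) |A ∩ B| / |A| < 2/5: holds.

(c)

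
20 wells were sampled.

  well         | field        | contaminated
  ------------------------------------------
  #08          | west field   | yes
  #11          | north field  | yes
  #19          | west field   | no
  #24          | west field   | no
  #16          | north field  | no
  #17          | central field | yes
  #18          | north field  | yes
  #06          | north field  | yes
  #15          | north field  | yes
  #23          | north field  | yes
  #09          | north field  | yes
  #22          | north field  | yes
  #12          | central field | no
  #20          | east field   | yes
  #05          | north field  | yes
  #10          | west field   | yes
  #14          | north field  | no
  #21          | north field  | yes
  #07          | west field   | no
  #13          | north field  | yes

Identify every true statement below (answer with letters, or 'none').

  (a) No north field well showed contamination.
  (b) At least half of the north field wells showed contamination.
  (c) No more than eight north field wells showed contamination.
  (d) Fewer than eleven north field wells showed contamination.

|A| = 12, |A ∩ B| = 10, |A ∖ B| = 2.
(a) A ∩ B = ∅ (|A ∩ B| = 0): fails.
(b) |A ∩ B| ≥ |A ∖ B|: holds.
(c) |A ∩ B| ≤ 8: fails.
(d) |A ∩ B| < 11: holds.

(b), (d)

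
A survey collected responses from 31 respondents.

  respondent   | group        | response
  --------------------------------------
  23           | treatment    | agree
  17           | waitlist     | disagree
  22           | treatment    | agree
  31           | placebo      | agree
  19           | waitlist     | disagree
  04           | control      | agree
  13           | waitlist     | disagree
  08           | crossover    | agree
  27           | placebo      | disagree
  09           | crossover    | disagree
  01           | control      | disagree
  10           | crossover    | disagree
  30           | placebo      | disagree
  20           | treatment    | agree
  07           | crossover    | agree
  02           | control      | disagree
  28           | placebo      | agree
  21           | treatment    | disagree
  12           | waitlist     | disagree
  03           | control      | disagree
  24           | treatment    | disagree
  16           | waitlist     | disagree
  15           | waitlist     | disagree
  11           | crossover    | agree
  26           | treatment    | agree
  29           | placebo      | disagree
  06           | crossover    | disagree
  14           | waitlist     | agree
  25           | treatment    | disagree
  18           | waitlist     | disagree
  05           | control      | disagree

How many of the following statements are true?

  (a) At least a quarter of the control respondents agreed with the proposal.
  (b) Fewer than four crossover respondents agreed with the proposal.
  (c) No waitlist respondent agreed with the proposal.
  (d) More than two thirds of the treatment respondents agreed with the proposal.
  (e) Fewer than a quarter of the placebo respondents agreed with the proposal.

1

(a) control: |A| = 5, |A ∩ B| = 1; needs |A ∩ B| / |A| ≥ 1/4 — false.
(b) crossover: |A| = 6, |A ∩ B| = 3; needs |A ∩ B| < 4 — true.
(c) waitlist: |A| = 8, |A ∩ B| = 1; needs A ∩ B = ∅ (|A ∩ B| = 0) — false.
(d) treatment: |A| = 7, |A ∩ B| = 4; needs |A ∩ B| / |A| > 2/3 — false.
(e) placebo: |A| = 5, |A ∩ B| = 2; needs |A ∩ B| / |A| < 1/4 — false.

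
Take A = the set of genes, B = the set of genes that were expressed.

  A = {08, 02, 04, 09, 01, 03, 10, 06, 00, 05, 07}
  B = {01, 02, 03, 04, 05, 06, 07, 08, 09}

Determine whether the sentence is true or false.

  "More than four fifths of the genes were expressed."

Truth condition: |A ∩ B| / |A| > 4/5.
A (the restrictor) = {08, 02, 04, 09, 01, 03, 10, 06, 00, 05, 07}, |A| = 11.
A ∩ B = {08, 02, 04, 09, 01, 03, 06, 05, 07}, so |A ∩ B| = 9.
A ∖ B = {10, 00}, so |A ∖ B| = 2.
|A ∩ B|/|A| = 9/11, so the statement is true.

True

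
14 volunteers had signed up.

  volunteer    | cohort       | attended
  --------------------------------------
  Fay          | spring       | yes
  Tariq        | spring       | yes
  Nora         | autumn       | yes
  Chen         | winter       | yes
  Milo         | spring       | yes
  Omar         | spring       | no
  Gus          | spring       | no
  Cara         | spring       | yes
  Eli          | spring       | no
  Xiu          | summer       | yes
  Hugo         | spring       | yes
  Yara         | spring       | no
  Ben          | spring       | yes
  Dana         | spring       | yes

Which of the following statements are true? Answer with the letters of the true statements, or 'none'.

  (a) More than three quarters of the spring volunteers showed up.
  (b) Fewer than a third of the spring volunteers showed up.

|A| = 11, |A ∩ B| = 7, |A ∖ B| = 4.
(a) |A ∩ B| / |A| > 3/4: fails.
(b) |A ∩ B| / |A| < 1/3: fails.

none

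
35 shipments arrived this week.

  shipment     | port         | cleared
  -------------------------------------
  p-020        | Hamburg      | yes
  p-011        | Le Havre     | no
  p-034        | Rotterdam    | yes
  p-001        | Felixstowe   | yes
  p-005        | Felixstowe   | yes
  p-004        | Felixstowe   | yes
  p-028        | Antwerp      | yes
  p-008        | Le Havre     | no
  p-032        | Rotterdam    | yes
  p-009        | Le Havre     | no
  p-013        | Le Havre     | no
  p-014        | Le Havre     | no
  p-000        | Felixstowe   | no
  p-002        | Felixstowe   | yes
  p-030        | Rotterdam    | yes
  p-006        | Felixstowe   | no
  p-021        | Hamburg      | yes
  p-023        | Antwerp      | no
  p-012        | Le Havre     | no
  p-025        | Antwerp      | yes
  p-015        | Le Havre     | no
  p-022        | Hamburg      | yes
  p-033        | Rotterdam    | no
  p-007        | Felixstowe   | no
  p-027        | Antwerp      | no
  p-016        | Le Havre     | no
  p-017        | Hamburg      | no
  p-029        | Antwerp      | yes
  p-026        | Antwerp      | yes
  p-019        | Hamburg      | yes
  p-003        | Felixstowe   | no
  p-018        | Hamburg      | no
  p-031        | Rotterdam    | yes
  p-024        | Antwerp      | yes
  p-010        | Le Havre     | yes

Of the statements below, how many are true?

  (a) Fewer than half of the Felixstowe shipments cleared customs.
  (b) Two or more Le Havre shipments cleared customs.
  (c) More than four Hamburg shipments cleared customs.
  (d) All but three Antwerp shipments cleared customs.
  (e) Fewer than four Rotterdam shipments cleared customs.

0

(a) Felixstowe: |A| = 8, |A ∩ B| = 4; needs |A ∩ B| < |A ∖ B| — false.
(b) Le Havre: |A| = 9, |A ∩ B| = 1; needs |A ∩ B| ≥ 2 — false.
(c) Hamburg: |A| = 6, |A ∩ B| = 4; needs |A ∩ B| > 4 — false.
(d) Antwerp: |A| = 7, |A ∩ B| = 5; needs |A ∖ B| = 3 — false.
(e) Rotterdam: |A| = 5, |A ∩ B| = 4; needs |A ∩ B| < 4 — false.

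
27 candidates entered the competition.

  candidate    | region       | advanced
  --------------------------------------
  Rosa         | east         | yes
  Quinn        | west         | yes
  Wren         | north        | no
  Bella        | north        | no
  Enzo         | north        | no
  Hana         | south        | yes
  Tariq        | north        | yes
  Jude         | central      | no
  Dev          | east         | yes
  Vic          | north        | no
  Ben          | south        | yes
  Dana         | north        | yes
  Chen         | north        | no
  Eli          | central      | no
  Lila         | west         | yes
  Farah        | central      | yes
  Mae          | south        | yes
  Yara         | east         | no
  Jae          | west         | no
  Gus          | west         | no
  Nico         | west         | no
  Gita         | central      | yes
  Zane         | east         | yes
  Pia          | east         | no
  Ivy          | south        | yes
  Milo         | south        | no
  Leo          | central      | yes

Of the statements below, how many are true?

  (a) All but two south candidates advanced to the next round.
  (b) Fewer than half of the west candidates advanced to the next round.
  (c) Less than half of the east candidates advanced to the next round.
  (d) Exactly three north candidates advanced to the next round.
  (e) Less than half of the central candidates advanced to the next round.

(a) south: |A| = 5, |A ∩ B| = 4; needs |A ∖ B| = 2 — false.
(b) west: |A| = 5, |A ∩ B| = 2; needs |A ∩ B| < |A ∖ B| — true.
(c) east: |A| = 5, |A ∩ B| = 3; needs |A ∩ B| < |A ∖ B| — false.
(d) north: |A| = 7, |A ∩ B| = 2; needs |A ∩ B| = 3 — false.
(e) central: |A| = 5, |A ∩ B| = 3; needs |A ∩ B| < |A ∖ B| — false.

1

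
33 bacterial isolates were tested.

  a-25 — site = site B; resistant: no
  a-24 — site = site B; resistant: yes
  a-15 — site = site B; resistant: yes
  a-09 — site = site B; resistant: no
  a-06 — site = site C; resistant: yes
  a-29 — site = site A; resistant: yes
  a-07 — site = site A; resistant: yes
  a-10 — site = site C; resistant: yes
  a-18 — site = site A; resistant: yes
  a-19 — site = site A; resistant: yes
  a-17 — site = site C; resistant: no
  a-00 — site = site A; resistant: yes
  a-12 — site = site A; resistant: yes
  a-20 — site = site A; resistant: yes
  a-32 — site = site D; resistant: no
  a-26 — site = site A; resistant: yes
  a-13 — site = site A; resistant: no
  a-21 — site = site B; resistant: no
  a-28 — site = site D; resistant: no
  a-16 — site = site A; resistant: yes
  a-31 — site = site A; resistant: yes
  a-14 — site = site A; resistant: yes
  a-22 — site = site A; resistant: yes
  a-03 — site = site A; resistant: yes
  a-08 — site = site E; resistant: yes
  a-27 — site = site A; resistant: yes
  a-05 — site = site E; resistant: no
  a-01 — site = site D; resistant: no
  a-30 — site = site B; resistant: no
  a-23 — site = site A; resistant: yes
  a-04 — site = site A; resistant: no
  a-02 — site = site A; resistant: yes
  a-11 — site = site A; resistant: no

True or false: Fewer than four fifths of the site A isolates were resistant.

False

The determiner here denotes the relation: |A ∩ B| / |A| < 4/5.
|A| = 19, |A ∩ B| = 16, |A ∖ B| = 3.
|A ∩ B|/|A| = 16/19, so the statement is false.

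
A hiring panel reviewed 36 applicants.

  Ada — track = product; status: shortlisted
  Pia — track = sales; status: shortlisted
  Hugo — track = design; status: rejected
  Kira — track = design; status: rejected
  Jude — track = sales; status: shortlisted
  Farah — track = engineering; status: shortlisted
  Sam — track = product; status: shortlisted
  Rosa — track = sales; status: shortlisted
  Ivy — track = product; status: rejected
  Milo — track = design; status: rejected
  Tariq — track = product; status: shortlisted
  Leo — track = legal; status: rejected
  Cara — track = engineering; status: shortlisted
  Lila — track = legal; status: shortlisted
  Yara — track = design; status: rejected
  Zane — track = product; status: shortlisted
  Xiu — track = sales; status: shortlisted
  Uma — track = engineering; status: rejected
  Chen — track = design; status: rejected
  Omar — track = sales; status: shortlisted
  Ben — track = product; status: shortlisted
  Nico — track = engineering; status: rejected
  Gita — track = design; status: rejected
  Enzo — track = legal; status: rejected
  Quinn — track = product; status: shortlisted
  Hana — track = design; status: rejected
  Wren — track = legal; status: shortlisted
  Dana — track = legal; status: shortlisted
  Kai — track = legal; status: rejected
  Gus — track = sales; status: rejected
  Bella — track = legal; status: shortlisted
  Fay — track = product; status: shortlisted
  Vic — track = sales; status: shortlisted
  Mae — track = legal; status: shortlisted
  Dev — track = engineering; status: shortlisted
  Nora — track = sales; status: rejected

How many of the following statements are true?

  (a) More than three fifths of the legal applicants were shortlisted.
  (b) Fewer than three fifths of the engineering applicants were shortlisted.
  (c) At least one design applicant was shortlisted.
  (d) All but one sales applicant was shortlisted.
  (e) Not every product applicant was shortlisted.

2

(a) legal: |A| = 8, |A ∩ B| = 5; needs |A ∩ B| / |A| > 3/5 — true.
(b) engineering: |A| = 5, |A ∩ B| = 3; needs |A ∩ B| / |A| < 3/5 — false.
(c) design: |A| = 7, |A ∩ B| = 0; needs A ∩ B ≠ ∅ (|A ∩ B| ≥ 1) — false.
(d) sales: |A| = 8, |A ∩ B| = 6; needs |A ∖ B| = 1 — false.
(e) product: |A| = 8, |A ∩ B| = 7; needs A ⊄ B (|A ∖ B| ≥ 1) — true.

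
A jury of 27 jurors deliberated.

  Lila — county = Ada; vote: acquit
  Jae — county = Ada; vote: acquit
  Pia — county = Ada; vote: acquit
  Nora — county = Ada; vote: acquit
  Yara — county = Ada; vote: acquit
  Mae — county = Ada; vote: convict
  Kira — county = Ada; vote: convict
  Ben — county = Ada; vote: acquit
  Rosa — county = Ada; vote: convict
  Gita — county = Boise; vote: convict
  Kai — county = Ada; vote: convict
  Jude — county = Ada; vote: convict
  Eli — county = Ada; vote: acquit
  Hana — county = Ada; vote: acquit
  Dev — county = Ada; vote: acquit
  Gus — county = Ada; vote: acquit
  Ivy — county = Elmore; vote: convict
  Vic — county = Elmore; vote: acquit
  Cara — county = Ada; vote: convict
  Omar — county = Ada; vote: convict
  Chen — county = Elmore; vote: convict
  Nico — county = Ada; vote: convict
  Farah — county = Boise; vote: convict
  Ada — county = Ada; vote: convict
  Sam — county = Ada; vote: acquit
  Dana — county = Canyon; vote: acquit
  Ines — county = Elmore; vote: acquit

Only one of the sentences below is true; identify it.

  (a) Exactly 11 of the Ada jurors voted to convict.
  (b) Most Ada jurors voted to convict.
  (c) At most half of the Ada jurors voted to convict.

|A| = 20, |A ∩ B| = 9, |A ∖ B| = 11.
(a) requires |A ∩ B| = 11: false.
(b) requires |A ∩ B| > |A ∖ B|: false.
(c) requires |A ∩ B| ≤ |A ∖ B|: true.

(c)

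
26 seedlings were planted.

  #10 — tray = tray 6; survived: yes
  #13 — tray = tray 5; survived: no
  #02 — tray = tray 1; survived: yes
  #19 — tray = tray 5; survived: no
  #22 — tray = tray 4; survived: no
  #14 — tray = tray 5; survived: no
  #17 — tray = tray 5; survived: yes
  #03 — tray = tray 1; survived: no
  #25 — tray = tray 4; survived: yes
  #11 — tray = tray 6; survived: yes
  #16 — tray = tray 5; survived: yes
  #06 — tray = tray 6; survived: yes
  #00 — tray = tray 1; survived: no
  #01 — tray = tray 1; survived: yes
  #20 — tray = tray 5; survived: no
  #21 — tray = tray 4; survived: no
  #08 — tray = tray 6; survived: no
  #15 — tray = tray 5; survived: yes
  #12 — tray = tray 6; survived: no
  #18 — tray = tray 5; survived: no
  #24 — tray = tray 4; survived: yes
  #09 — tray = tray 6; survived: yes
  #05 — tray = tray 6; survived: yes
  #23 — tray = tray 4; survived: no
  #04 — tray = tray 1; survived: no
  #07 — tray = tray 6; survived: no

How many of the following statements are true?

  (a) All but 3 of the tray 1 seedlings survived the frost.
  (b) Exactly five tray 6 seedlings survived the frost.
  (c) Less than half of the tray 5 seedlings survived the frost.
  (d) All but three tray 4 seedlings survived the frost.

(a) tray 1: |A| = 5, |A ∩ B| = 2; needs |A ∖ B| = 3 — true.
(b) tray 6: |A| = 8, |A ∩ B| = 5; needs |A ∩ B| = 5 — true.
(c) tray 5: |A| = 8, |A ∩ B| = 3; needs |A ∩ B| < |A ∖ B| — true.
(d) tray 4: |A| = 5, |A ∩ B| = 2; needs |A ∖ B| = 3 — true.

4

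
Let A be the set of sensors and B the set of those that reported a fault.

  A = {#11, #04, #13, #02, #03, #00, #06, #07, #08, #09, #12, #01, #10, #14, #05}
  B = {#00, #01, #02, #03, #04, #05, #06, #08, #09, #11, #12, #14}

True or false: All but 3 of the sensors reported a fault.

True

'All but 3 of the sensors reported a fault' holds iff |A ∖ B| = 3.
|A| = 15, |A ∩ B| = 12, |A ∖ B| = 3.
|A ∖ B| = 3, so the statement is true.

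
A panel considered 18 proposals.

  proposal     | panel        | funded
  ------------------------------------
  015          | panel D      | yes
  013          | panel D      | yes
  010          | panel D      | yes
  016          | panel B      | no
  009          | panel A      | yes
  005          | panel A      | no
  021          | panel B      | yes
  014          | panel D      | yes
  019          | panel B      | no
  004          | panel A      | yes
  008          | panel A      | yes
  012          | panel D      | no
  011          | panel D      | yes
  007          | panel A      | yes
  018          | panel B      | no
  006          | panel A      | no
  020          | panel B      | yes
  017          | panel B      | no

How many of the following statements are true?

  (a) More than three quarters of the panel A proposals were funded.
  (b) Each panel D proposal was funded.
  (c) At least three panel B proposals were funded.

(a) panel A: |A| = 6, |A ∩ B| = 4; needs |A ∩ B| / |A| > 3/4 — false.
(b) panel D: |A| = 6, |A ∩ B| = 5; needs A ⊆ B, i.e. every element of A is in B (|A ∖ B| = 0) — false.
(c) panel B: |A| = 6, |A ∩ B| = 2; needs |A ∩ B| ≥ 3 — false.

0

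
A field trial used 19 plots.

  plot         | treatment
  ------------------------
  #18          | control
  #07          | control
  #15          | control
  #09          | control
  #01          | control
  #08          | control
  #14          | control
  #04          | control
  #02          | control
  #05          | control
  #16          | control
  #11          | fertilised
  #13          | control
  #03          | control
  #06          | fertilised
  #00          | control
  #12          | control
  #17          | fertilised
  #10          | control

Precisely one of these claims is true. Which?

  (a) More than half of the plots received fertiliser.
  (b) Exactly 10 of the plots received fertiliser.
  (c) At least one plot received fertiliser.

(c)

|A| = 19, |A ∩ B| = 3, |A ∖ B| = 16.
(a) requires |A ∩ B| > |A ∖ B|: false.
(b) requires |A ∩ B| = 10: false.
(c) requires A ∩ B ≠ ∅ (|A ∩ B| ≥ 1): true.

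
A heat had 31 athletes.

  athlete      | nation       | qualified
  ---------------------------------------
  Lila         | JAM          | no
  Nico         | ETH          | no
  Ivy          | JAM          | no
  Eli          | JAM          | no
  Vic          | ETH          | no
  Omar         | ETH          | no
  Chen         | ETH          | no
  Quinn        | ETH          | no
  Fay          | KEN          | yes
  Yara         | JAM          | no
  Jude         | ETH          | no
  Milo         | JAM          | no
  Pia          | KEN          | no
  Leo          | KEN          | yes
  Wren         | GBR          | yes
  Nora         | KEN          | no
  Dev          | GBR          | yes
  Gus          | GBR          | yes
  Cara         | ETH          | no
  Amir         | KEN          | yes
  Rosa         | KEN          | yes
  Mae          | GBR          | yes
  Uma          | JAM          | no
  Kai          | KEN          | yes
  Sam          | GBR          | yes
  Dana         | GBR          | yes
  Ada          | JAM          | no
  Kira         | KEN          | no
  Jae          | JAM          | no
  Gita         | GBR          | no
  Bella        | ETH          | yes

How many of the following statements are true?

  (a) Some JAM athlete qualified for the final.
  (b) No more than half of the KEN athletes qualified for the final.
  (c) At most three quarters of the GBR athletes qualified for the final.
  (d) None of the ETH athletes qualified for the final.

0

(a) JAM: |A| = 8, |A ∩ B| = 0; needs A ∩ B ≠ ∅ (|A ∩ B| ≥ 1) — false.
(b) KEN: |A| = 8, |A ∩ B| = 5; needs |A ∩ B| ≤ |A ∖ B| — false.
(c) GBR: |A| = 7, |A ∩ B| = 6; needs |A ∩ B| / |A| ≤ 3/4 — false.
(d) ETH: |A| = 8, |A ∩ B| = 1; needs A ∩ B = ∅ (|A ∩ B| = 0) — false.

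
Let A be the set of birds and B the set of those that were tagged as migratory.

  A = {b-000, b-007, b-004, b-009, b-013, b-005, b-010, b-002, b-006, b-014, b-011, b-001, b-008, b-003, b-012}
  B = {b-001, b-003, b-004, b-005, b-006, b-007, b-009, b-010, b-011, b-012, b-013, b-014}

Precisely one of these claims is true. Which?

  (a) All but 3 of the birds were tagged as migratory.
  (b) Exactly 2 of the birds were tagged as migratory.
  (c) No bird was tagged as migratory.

|A| = 15, |A ∩ B| = 12, |A ∖ B| = 3.
(a) requires |A ∖ B| = 3: true.
(b) requires |A ∩ B| = 2: false.
(c) requires A ∩ B = ∅ (|A ∩ B| = 0): false.

(a)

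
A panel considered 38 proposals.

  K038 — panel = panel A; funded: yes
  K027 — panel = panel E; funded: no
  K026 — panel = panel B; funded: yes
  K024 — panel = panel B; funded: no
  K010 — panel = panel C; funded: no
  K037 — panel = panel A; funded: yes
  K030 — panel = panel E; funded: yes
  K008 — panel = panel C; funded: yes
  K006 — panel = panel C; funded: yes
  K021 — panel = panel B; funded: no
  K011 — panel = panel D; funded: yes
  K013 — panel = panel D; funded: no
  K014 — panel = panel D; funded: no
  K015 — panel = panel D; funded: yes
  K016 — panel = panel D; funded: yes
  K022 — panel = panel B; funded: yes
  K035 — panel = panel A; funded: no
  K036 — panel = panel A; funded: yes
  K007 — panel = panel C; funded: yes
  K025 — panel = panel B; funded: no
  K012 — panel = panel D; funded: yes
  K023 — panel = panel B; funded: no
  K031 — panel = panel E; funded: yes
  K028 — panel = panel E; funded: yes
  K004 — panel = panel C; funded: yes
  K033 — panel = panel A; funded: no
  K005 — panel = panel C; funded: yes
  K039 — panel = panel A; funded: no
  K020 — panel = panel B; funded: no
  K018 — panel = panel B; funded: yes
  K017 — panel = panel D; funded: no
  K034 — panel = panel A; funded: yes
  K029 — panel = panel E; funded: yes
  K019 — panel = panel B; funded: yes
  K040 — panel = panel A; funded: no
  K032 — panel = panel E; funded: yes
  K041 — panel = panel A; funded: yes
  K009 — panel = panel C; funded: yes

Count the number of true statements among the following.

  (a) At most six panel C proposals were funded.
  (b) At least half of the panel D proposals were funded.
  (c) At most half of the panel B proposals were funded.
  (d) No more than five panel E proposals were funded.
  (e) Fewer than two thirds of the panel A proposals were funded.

5

(a) panel C: |A| = 7, |A ∩ B| = 6; needs |A ∩ B| ≤ 6 — true.
(b) panel D: |A| = 7, |A ∩ B| = 4; needs |A ∩ B| ≥ |A ∖ B| — true.
(c) panel B: |A| = 9, |A ∩ B| = 4; needs |A ∩ B| ≤ |A ∖ B| — true.
(d) panel E: |A| = 6, |A ∩ B| = 5; needs |A ∩ B| ≤ 5 — true.
(e) panel A: |A| = 9, |A ∩ B| = 5; needs |A ∩ B| / |A| < 2/3 — true.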